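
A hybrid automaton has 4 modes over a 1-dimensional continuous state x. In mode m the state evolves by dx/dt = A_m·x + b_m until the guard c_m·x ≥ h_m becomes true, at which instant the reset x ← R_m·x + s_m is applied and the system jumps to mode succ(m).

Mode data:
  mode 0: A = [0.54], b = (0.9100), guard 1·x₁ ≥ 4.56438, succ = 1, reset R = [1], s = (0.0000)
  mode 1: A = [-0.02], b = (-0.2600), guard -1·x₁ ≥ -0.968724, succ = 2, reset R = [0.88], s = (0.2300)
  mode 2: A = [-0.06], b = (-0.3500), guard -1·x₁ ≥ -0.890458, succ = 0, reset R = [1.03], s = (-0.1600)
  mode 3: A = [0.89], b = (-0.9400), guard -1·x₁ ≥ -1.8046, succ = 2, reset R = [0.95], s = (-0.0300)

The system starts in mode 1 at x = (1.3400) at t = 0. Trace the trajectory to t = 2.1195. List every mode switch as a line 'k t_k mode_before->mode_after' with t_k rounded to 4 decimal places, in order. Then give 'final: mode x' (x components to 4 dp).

Mode 1: guard c·x = -0.9687 hit at Δt = 1.3116 (t = 1.3116), x⁻ = (0.9687) → reset → x⁺ = (1.0825), jump to mode 2
Mode 2: guard c·x = -0.8905 hit at Δt = 0.4693 (t = 1.7809), x⁻ = (0.8905) → reset → x⁺ = (0.7572), jump to mode 0
Mode 0: flow for 0.3386 to horizon, guard not reached → x = (1.2472)

1 1.3116 1->2
2 1.7809 2->0
final: 0 1.2472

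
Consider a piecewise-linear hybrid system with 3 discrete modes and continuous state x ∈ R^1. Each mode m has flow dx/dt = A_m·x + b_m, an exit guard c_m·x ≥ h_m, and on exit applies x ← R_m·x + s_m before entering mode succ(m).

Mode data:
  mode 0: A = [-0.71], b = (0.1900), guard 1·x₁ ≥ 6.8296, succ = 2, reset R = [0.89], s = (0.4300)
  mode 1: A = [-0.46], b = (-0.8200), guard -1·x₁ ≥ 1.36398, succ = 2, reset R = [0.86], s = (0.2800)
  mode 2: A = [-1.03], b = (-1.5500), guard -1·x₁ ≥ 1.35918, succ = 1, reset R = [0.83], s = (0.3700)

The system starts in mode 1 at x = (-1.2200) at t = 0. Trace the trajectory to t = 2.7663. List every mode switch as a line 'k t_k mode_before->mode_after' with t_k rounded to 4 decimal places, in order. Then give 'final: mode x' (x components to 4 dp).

Mode 1: guard c·x = 1.3640 hit at Δt = 0.6426 (t = 0.6426), x⁻ = (-1.3640) → reset → x⁺ = (-0.8930), jump to mode 2
Mode 2: guard c·x = 1.3592 hit at Δt = 1.3933 (t = 2.0359), x⁻ = (-1.3592) → reset → x⁺ = (-0.7581), jump to mode 1
Mode 1: flow for 0.7304 to horizon, guard not reached → x = (-1.0505)

1 0.6426 1->2
2 2.0359 2->1
final: 1 -1.0505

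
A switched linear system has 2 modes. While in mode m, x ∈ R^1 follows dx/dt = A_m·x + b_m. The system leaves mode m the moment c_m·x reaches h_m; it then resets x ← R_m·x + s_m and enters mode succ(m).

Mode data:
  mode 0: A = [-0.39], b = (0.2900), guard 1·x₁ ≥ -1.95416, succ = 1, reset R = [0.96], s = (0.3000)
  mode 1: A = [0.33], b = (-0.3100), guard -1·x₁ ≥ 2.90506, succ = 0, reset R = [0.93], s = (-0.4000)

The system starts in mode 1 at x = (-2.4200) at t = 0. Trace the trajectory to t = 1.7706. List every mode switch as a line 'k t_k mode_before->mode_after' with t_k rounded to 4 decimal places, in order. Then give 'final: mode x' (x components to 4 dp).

Mode 1: guard c·x = 2.9051 hit at Δt = 0.4087 (t = 0.4087), x⁻ = (-2.9051) → reset → x⁺ = (-3.1017), jump to mode 0
Mode 0: guard c·x = -1.9542 hit at Δt = 0.9088 (t = 1.3175), x⁻ = (-1.9542) → reset → x⁺ = (-1.5760), jump to mode 1
Mode 1: flow for 0.4531 to horizon, guard not reached → x = (-1.9817)

1 0.4087 1->0
2 1.3175 0->1
final: 1 -1.9817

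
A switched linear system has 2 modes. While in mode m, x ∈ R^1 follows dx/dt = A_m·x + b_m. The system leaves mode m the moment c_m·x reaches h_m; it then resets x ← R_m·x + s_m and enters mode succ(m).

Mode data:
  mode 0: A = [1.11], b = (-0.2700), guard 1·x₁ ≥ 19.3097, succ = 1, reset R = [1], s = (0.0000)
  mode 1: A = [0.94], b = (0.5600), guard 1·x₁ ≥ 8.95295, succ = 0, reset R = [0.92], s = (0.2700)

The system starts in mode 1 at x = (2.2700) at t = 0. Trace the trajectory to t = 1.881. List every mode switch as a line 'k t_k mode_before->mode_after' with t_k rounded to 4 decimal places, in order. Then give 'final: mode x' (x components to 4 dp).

Mode 1: guard c·x = 8.9529 hit at Δt = 1.2804 (t = 1.2804), x⁻ = (8.9529) → reset → x⁺ = (8.5067), jump to mode 0
Mode 0: flow for 0.6006 to horizon, guard not reached → x = (16.3383)

1 1.2804 1->0
final: 0 16.3383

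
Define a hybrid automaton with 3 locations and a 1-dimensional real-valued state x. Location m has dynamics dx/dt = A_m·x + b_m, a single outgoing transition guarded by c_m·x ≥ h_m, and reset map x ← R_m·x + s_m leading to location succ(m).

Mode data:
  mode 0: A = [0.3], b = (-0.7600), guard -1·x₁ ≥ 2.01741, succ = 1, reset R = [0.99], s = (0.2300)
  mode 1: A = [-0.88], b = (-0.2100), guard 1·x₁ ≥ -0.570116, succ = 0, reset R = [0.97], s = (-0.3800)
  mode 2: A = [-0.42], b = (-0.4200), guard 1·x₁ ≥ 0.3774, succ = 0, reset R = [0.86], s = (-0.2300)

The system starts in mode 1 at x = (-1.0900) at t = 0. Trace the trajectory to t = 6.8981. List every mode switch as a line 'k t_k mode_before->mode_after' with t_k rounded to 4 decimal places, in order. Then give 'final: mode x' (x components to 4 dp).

1 1.0719 1->0
2 1.9792 0->1
3 3.7162 1->0
4 4.6235 0->1
5 6.3605 1->0
final: 0 -1.5397

Mode 1: guard c·x = -0.5701 hit at Δt = 1.0719 (t = 1.0719), x⁻ = (-0.5701) → reset → x⁺ = (-0.9330), jump to mode 0
Mode 0: guard c·x = 2.0174 hit at Δt = 0.9073 (t = 1.9792), x⁻ = (-2.0174) → reset → x⁺ = (-1.7672), jump to mode 1
Mode 1: guard c·x = -0.5701 hit at Δt = 1.7370 (t = 3.7162), x⁻ = (-0.5701) → reset → x⁺ = (-0.9330), jump to mode 0
Mode 0: guard c·x = 2.0174 hit at Δt = 0.9073 (t = 4.6235), x⁻ = (-2.0174) → reset → x⁺ = (-1.7672), jump to mode 1
Mode 1: guard c·x = -0.5701 hit at Δt = 1.7370 (t = 6.3605), x⁻ = (-0.5701) → reset → x⁺ = (-0.9330), jump to mode 0
Mode 0: flow for 0.5376 to horizon, guard not reached → x = (-1.5397)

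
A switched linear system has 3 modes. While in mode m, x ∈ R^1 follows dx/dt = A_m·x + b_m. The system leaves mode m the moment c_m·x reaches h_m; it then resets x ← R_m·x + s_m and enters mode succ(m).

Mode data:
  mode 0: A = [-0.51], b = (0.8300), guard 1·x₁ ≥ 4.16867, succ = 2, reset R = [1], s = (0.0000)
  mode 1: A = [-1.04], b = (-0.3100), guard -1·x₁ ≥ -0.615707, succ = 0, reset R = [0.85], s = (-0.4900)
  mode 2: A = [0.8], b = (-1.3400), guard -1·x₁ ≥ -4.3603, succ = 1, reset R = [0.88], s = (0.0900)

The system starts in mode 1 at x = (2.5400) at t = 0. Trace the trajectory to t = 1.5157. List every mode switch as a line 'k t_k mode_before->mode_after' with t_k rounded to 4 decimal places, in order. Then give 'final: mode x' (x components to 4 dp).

Mode 1: guard c·x = -0.6157 hit at Δt = 1.0897 (t = 1.0897), x⁻ = (0.6157) → reset → x⁺ = (0.0334), jump to mode 0
Mode 0: flow for 0.4260 to horizon, guard not reached → x = (0.3446)

1 1.0897 1->0
final: 0 0.3446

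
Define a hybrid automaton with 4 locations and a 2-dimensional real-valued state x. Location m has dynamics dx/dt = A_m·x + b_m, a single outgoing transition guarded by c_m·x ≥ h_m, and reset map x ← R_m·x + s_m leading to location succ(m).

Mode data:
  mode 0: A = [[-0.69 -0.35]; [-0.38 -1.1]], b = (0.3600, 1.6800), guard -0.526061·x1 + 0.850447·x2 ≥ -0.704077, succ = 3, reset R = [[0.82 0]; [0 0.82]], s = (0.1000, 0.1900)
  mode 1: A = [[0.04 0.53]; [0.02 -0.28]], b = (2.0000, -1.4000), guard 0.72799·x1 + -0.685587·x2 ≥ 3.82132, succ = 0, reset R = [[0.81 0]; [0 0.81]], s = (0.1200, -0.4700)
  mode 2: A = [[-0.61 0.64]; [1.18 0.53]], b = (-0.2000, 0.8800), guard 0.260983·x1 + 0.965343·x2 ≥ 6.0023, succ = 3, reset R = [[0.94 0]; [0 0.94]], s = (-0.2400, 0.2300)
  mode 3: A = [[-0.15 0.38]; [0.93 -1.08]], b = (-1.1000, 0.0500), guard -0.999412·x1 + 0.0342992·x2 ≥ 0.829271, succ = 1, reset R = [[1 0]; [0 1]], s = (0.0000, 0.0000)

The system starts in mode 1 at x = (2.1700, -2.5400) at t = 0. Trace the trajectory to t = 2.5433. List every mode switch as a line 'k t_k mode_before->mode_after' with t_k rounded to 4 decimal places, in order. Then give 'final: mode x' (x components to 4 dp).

1 0.5652 1->0
2 1.9025 0->3
final: 3 0.5938 0.5262

Mode 1: guard c·x = 3.8213 hit at Δt = 0.5652 (t = 0.5652), x⁻ = (2.5413, -2.8753) → reset → x⁺ = (2.1785, -2.7990), jump to mode 0
Mode 0: guard c·x = -0.7041 hit at Δt = 1.3373 (t = 1.9025), x⁻ = (1.4415, 0.0638) → reset → x⁺ = (1.2820, 0.2423), jump to mode 3
Mode 3: flow for 0.6408 to horizon, guard not reached → x = (0.5938, 0.5262)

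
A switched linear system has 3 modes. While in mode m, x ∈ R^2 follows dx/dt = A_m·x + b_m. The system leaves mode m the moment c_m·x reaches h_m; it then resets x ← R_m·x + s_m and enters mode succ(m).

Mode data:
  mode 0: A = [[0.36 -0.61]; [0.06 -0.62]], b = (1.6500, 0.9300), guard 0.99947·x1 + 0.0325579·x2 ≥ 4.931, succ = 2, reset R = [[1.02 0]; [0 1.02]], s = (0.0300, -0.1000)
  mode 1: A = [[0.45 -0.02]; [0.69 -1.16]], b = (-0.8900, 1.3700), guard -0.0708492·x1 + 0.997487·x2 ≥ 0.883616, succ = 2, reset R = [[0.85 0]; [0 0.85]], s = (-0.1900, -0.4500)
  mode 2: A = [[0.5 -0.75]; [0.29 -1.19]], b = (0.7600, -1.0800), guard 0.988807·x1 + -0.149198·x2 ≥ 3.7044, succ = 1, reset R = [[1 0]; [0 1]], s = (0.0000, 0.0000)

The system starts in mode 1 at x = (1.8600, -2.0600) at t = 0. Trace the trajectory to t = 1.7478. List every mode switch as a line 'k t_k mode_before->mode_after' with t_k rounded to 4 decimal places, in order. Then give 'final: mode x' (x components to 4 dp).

1 1.0669 1->2
final: 2 2.4121 -0.0643

Mode 1: guard c·x = 0.8836 hit at Δt = 1.0669 (t = 1.0669), x⁻ = (1.7965, 1.0134) → reset → x⁺ = (1.3370, 0.4114), jump to mode 2
Mode 2: flow for 0.6809 to horizon, guard not reached → x = (2.4121, -0.0643)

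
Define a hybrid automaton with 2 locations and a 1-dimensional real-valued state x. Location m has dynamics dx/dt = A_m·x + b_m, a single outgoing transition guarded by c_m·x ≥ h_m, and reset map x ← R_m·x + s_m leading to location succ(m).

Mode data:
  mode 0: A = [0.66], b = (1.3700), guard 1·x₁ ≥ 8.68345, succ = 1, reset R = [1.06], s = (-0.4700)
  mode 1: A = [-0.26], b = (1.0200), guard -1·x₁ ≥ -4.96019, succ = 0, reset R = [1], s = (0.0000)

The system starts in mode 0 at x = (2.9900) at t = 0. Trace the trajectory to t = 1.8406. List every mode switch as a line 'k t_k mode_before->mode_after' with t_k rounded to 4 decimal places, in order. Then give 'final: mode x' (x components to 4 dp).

1 1.1413 0->1
final: 1 7.9346

Mode 0: guard c·x = 8.6835 hit at Δt = 1.1413 (t = 1.1413), x⁻ = (8.6834) → reset → x⁺ = (8.7345), jump to mode 1
Mode 1: flow for 0.6993 to horizon, guard not reached → x = (7.9346)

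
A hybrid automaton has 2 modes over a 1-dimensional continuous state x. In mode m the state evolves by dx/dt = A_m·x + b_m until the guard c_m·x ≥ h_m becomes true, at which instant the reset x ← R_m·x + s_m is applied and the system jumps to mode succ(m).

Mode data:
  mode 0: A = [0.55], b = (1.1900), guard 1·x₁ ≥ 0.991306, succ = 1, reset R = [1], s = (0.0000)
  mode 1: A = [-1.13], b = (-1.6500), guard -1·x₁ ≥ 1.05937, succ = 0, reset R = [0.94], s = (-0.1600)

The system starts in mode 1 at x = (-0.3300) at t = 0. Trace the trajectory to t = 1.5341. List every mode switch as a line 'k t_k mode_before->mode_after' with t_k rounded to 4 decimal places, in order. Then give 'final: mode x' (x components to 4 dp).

1 0.9174 1->0
final: 0 -0.7488

Mode 1: guard c·x = 1.0594 hit at Δt = 0.9174 (t = 0.9174), x⁻ = (-1.0594) → reset → x⁺ = (-1.1558), jump to mode 0
Mode 0: flow for 0.6167 to horizon, guard not reached → x = (-0.7488)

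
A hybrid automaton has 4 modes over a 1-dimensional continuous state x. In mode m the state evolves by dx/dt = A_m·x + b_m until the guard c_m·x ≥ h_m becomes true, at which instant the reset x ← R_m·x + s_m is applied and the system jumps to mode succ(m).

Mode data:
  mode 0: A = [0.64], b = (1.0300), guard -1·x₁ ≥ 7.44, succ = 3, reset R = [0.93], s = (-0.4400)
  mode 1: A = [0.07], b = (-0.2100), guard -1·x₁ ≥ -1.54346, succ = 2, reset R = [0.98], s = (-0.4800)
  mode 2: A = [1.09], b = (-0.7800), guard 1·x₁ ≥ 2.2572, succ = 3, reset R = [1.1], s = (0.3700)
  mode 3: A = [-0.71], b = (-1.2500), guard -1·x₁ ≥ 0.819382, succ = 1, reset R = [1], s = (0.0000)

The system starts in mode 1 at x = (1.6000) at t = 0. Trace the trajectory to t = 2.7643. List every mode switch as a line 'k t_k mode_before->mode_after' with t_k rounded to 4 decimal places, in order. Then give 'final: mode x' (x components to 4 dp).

Mode 1: guard c·x = -1.5435 hit at Δt = 0.5656 (t = 0.5656), x⁻ = (1.5435) → reset → x⁺ = (1.0326), jump to mode 2
Mode 2: guard c·x = 2.2572 hit at Δt = 1.4511 (t = 2.0167), x⁻ = (2.2572) → reset → x⁺ = (2.8529), jump to mode 3
Mode 3: flow for 0.7476 to horizon, guard not reached → x = (0.9528)

1 0.5656 1->2
2 2.0167 2->3
final: 3 0.9528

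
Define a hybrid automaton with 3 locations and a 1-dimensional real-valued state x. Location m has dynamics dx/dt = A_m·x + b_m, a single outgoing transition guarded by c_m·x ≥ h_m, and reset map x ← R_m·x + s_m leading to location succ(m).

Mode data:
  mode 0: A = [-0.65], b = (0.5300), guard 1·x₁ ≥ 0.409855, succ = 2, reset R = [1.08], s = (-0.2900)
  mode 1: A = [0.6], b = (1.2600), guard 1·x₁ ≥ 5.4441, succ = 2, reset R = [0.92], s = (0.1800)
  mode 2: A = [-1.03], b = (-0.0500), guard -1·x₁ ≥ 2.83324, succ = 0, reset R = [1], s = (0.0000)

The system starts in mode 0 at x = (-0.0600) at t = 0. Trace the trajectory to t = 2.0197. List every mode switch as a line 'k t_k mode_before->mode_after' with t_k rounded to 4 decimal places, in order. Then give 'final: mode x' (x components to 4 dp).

Mode 0: guard c·x = 0.4099 hit at Δt = 1.1838 (t = 1.1838), x⁻ = (0.4099) → reset → x⁺ = (0.1526), jump to mode 2
Mode 2: flow for 0.8359 to horizon, guard not reached → x = (0.0365)

1 1.1838 0->2
final: 2 0.0365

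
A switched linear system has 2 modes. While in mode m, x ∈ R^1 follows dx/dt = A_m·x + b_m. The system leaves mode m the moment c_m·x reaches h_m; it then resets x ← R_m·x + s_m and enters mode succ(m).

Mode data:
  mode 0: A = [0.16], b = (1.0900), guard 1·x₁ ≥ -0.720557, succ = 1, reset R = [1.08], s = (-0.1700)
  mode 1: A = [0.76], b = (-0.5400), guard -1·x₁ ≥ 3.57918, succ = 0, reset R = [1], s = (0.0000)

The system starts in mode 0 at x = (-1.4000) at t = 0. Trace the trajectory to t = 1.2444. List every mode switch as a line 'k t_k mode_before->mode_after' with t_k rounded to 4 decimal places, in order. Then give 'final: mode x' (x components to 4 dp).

Mode 0: guard c·x = -0.7206 hit at Δt = 0.7391 (t = 0.7391), x⁻ = (-0.7206) → reset → x⁺ = (-0.9482), jump to mode 1
Mode 1: flow for 0.5053 to horizon, guard not reached → x = (-1.7248)

1 0.7391 0->1
final: 1 -1.7248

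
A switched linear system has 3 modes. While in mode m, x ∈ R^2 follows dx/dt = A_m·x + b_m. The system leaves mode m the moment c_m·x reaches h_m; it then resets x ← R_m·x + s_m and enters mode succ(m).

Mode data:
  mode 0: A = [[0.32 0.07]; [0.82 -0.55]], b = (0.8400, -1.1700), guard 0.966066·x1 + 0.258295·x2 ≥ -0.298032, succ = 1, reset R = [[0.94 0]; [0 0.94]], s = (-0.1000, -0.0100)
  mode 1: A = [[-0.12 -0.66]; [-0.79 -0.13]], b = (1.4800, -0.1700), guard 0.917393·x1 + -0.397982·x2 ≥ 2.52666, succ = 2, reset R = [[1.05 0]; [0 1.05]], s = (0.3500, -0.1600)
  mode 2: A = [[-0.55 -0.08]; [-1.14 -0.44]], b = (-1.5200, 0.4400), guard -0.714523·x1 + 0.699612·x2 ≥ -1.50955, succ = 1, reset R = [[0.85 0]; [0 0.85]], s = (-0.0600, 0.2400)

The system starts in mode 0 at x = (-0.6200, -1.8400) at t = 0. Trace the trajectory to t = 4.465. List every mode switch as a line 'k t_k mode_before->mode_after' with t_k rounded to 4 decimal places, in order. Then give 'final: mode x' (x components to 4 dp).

Mode 0: guard c·x = -0.2980 hit at Δt = 1.4010 (t = 1.4010), x⁻ = (0.2580, -2.1189) → reset → x⁺ = (0.1426, -2.0018), jump to mode 1
Mode 1: guard c·x = 2.5267 hit at Δt = 0.5726 (t = 1.9736), x⁻ = (1.7290, -2.3632) → reset → x⁺ = (2.1654, -2.6414), jump to mode 2
Mode 2: guard c·x = -1.5095 hit at Δt = 1.1483 (t = 3.1219), x⁻ = (0.0318, -2.1253) → reset → x⁺ = (-0.0330, -1.5665), jump to mode 1
Mode 1: guard c·x = 2.5267 hit at Δt = 0.7534 (t = 3.8753), x⁻ = (1.8584, -2.0648) → reset → x⁺ = (2.3013, -2.3280), jump to mode 2
Mode 2: flow for 0.5897 to horizon, guard not reached → x = (0.9990, -2.5068)

1 1.4010 0->1
2 1.9736 1->2
3 3.1219 2->1
4 3.8753 1->2
final: 2 0.9990 -2.5068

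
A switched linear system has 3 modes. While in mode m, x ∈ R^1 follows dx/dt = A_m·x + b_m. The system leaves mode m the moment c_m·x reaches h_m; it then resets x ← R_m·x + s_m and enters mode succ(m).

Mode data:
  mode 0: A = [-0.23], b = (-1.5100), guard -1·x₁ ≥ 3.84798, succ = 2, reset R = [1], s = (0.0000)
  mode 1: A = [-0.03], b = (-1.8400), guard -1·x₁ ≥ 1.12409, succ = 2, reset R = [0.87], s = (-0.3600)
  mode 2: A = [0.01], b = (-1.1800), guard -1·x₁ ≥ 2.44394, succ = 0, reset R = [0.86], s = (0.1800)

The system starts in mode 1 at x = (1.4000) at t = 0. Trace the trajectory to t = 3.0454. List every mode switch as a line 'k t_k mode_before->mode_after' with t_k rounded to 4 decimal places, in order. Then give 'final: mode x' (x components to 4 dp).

1 1.3689 1->2
2 2.2914 2->0
final: 0 -2.6611

Mode 1: guard c·x = 1.1241 hit at Δt = 1.3689 (t = 1.3689), x⁻ = (-1.1241) → reset → x⁺ = (-1.3380), jump to mode 2
Mode 2: guard c·x = 2.4439 hit at Δt = 0.9225 (t = 2.2914), x⁻ = (-2.4439) → reset → x⁺ = (-1.9218), jump to mode 0
Mode 0: flow for 0.7540 to horizon, guard not reached → x = (-2.6611)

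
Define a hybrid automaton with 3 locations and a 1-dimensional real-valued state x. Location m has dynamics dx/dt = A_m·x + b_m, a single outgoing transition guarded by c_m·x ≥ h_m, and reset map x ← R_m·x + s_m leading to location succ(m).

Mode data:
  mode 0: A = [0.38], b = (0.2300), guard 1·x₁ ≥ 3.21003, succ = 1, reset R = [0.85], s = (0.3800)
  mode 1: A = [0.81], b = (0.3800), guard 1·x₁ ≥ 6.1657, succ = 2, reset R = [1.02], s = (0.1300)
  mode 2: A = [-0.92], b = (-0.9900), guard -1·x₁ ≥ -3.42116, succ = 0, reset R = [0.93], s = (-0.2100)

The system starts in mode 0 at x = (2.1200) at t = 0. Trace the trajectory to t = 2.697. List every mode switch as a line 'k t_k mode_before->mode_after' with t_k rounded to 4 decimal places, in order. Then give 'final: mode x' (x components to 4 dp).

1 0.8854 0->1
2 1.6479 1->2
3 2.2031 2->0
4 2.3729 0->1
final: 1 4.1827

Mode 0: guard c·x = 3.2100 hit at Δt = 0.8854 (t = 0.8854), x⁻ = (3.2100) → reset → x⁺ = (3.1085), jump to mode 1
Mode 1: guard c·x = 6.1657 hit at Δt = 0.7625 (t = 1.6479), x⁻ = (6.1657) → reset → x⁺ = (6.4190), jump to mode 2
Mode 2: guard c·x = -3.4212 hit at Δt = 0.5552 (t = 2.2031), x⁻ = (3.4212) → reset → x⁺ = (2.9717), jump to mode 0
Mode 0: guard c·x = 3.2100 hit at Δt = 0.1698 (t = 2.3729), x⁻ = (3.2100) → reset → x⁺ = (3.1085), jump to mode 1
Mode 1: flow for 0.3241 to horizon, guard not reached → x = (4.1827)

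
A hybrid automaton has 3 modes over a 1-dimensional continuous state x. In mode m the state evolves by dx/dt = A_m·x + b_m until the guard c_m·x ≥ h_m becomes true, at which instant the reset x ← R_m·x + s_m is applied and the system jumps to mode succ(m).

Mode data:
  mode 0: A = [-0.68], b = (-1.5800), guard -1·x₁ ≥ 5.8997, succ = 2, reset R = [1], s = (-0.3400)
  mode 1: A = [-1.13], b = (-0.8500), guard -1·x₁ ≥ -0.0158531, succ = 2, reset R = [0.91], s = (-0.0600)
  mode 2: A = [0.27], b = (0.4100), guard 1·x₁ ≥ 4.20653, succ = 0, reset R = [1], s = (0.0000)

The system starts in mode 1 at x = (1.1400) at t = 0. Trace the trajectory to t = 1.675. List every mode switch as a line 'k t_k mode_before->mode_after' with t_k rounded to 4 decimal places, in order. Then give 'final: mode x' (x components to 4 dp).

Mode 1: guard c·x = -0.0159 hit at Δt = 0.7979 (t = 0.7979), x⁻ = (0.0159) → reset → x⁺ = (-0.0456), jump to mode 2
Mode 2: flow for 0.8771 to horizon, guard not reached → x = (0.3480)

1 0.7979 1->2
final: 2 0.3480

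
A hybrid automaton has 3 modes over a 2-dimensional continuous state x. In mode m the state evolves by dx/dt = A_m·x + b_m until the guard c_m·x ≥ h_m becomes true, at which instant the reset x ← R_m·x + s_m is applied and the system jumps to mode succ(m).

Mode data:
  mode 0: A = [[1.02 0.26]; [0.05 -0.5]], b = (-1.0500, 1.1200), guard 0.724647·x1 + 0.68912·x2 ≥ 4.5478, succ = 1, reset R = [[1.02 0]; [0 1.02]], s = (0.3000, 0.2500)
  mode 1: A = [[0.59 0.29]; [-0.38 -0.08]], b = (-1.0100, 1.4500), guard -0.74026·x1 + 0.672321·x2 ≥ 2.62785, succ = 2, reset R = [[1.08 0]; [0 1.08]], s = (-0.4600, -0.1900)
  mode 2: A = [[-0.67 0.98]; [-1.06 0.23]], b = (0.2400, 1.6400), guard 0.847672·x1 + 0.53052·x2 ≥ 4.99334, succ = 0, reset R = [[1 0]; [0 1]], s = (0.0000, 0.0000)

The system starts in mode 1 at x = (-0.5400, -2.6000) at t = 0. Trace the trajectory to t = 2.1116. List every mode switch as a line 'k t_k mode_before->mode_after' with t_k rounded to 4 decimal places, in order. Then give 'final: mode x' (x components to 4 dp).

1 1.1635 1->2
final: 2 -0.2807 4.3556

Mode 1: guard c·x = 2.6279 hit at Δt = 1.1635 (t = 1.1635), x⁻ = (-3.4924, 0.0633) → reset → x⁺ = (-4.2318, -0.1217), jump to mode 2
Mode 2: flow for 0.9481 to horizon, guard not reached → x = (-0.2807, 4.3556)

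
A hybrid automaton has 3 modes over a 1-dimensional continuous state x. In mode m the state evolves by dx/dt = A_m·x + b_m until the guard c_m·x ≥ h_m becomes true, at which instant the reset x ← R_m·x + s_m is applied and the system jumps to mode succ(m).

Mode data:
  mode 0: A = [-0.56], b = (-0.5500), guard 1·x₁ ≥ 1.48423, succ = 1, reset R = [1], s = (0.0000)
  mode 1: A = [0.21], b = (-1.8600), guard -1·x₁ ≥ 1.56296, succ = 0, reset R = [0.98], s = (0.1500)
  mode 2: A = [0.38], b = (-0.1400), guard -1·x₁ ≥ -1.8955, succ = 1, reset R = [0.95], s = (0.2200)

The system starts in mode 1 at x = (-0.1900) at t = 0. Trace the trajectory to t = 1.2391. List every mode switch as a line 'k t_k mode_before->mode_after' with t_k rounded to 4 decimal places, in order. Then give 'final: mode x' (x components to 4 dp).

1 0.6728 1->0
final: 0 -1.2731

Mode 1: guard c·x = 1.5630 hit at Δt = 0.6728 (t = 0.6728), x⁻ = (-1.5630) → reset → x⁺ = (-1.3817), jump to mode 0
Mode 0: flow for 0.5663 to horizon, guard not reached → x = (-1.2731)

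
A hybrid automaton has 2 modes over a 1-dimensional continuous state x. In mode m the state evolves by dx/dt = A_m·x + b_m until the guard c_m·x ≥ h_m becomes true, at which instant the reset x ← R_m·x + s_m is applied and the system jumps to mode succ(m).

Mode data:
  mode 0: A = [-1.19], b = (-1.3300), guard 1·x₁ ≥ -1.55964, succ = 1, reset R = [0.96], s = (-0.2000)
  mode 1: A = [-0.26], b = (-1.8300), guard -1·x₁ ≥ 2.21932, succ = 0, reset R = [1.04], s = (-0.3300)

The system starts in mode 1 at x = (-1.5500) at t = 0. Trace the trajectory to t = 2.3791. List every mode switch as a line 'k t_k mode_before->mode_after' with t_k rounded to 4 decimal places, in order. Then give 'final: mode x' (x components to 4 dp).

Mode 1: guard c·x = 2.2193 hit at Δt = 0.5002 (t = 0.5002), x⁻ = (-2.2193) → reset → x⁺ = (-2.6381), jump to mode 0
Mode 0: guard c·x = -1.5596 hit at Δt = 1.0382 (t = 1.5384), x⁻ = (-1.5596) → reset → x⁺ = (-1.6973), jump to mode 1
Mode 1: guard c·x = 2.2193 hit at Δt = 0.3956 (t = 1.9340), x⁻ = (-2.2193) → reset → x⁺ = (-2.6381), jump to mode 0
Mode 0: flow for 0.4451 to horizon, guard not reached → x = (-2.0129)

1 0.5002 1->0
2 1.5384 0->1
3 1.9340 1->0
final: 0 -2.0129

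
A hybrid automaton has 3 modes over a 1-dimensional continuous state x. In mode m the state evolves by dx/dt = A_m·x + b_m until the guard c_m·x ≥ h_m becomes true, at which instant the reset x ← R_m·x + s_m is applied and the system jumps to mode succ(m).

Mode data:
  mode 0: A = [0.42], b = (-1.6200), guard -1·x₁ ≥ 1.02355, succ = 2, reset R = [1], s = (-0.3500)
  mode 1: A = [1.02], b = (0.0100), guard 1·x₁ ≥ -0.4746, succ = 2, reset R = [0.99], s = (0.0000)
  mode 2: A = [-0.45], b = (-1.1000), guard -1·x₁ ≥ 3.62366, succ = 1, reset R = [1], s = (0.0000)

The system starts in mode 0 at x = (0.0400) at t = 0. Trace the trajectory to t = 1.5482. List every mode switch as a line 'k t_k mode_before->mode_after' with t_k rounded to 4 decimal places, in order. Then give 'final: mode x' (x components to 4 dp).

Mode 0: guard c·x = 1.0235 hit at Δt = 0.5852 (t = 0.5852), x⁻ = (-1.0235) → reset → x⁺ = (-1.3735), jump to mode 2
Mode 2: flow for 0.9630 to horizon, guard not reached → x = (-1.7501)

1 0.5852 0->2
final: 2 -1.7501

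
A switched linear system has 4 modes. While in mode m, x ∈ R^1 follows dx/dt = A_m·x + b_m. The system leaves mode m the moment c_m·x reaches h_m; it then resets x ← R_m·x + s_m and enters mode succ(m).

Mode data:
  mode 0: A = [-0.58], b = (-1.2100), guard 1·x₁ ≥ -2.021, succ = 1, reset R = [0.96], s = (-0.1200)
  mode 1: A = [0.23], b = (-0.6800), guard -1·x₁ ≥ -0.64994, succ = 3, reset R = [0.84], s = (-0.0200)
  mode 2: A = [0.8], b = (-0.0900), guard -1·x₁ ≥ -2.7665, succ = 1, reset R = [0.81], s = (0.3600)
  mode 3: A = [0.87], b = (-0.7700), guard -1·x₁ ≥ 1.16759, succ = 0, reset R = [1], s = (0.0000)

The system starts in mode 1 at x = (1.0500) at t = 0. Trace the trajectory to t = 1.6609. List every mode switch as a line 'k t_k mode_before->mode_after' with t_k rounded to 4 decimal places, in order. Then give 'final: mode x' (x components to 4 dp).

Mode 1: guard c·x = -0.6499 hit at Δt = 0.8282 (t = 0.8282), x⁻ = (0.6499) → reset → x⁺ = (0.5259), jump to mode 3
Mode 3: flow for 0.8327 to horizon, guard not reached → x = (0.1440)

1 0.8282 1->3
final: 3 0.1440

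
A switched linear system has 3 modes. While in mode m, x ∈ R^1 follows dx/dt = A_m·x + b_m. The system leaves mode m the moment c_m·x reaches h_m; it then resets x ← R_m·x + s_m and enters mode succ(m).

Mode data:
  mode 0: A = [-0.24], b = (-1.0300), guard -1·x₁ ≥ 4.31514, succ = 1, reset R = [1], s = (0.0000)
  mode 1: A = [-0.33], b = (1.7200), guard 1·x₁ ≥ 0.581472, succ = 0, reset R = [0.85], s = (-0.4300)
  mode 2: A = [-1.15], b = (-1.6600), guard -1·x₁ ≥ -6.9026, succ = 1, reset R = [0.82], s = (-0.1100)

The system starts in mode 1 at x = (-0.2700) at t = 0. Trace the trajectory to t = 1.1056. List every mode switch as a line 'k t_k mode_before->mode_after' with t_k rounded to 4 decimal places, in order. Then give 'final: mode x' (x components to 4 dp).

1 0.5115 1->0
final: 0 -0.5146

Mode 1: guard c·x = 0.5815 hit at Δt = 0.5115 (t = 0.5115), x⁻ = (0.5815) → reset → x⁺ = (0.0643), jump to mode 0
Mode 0: flow for 0.5941 to horizon, guard not reached → x = (-0.5146)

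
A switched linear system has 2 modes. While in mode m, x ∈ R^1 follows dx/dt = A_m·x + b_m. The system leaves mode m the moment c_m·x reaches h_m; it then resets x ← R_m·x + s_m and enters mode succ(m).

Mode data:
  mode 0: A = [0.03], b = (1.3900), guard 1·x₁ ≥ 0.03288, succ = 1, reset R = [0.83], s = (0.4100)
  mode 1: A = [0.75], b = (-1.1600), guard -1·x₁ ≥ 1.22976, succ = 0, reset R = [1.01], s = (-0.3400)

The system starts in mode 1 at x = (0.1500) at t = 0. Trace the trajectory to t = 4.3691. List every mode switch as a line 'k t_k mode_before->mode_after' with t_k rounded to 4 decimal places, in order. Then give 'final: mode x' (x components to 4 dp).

1 0.9161 1->0
2 2.0978 0->1
3 3.3210 1->0
final: 0 -0.1525

Mode 1: guard c·x = 1.2298 hit at Δt = 0.9161 (t = 0.9161), x⁻ = (-1.2298) → reset → x⁺ = (-1.5821), jump to mode 0
Mode 0: guard c·x = 0.0329 hit at Δt = 1.1817 (t = 2.0978), x⁻ = (0.0329) → reset → x⁺ = (0.4373), jump to mode 1
Mode 1: guard c·x = 1.2298 hit at Δt = 1.2232 (t = 3.3210), x⁻ = (-1.2298) → reset → x⁺ = (-1.5821), jump to mode 0
Mode 0: flow for 1.0481 to horizon, guard not reached → x = (-0.1525)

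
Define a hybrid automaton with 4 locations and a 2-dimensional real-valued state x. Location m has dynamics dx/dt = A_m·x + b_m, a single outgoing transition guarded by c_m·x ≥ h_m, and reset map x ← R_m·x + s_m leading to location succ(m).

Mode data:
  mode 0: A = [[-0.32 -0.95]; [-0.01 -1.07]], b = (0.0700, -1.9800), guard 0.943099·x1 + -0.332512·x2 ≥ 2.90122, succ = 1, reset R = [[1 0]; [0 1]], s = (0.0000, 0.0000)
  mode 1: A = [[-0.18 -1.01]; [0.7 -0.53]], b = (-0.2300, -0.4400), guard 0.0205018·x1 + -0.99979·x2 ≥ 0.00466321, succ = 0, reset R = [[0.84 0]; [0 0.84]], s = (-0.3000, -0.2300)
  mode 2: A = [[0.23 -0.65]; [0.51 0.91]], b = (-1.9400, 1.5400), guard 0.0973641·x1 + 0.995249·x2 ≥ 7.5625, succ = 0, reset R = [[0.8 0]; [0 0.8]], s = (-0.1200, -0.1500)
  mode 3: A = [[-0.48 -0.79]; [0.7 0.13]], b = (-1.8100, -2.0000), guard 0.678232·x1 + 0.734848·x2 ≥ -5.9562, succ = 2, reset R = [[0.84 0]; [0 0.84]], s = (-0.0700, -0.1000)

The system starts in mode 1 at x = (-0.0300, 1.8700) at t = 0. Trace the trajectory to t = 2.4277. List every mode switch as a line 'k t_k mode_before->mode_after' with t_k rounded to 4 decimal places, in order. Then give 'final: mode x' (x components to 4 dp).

1 1.2457 1->0
final: 0 0.0538 -1.3964

Mode 1: guard c·x = 0.0047 hit at Δt = 1.2457 (t = 1.2457), x⁻ = (-1.2556, -0.0304) → reset → x⁺ = (-1.3547, -0.2555), jump to mode 0
Mode 0: flow for 1.1820 to horizon, guard not reached → x = (0.0538, -1.3964)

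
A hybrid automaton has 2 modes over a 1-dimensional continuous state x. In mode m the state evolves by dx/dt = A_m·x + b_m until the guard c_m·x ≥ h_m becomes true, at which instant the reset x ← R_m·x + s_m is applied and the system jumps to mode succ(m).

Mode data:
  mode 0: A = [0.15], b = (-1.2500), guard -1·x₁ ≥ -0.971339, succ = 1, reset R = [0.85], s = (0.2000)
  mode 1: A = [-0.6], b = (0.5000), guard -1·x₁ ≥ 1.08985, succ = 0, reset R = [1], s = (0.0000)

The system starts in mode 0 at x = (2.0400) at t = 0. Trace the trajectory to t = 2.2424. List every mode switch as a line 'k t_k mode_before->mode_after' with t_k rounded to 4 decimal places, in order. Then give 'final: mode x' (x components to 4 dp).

1 1.0456 0->1
final: 1 0.9271

Mode 0: guard c·x = -0.9713 hit at Δt = 1.0456 (t = 1.0456), x⁻ = (0.9713) → reset → x⁺ = (1.0256), jump to mode 1
Mode 1: flow for 1.1968 to horizon, guard not reached → x = (0.9271)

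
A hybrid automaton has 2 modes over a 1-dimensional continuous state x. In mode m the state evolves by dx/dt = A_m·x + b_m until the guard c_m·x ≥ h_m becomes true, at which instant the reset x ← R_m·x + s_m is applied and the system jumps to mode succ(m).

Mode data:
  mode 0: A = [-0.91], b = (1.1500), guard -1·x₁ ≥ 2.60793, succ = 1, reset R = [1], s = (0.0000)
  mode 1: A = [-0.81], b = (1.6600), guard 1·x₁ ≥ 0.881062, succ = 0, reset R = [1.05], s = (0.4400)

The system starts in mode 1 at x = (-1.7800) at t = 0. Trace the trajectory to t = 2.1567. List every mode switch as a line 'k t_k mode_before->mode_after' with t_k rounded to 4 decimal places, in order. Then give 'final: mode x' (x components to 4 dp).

Mode 1: guard c·x = 0.8811 hit at Δt = 1.4656 (t = 1.4656), x⁻ = (0.8811) → reset → x⁺ = (1.3651), jump to mode 0
Mode 0: flow for 0.6911 to horizon, guard not reached → x = (1.3178)

1 1.4656 1->0
final: 0 1.3178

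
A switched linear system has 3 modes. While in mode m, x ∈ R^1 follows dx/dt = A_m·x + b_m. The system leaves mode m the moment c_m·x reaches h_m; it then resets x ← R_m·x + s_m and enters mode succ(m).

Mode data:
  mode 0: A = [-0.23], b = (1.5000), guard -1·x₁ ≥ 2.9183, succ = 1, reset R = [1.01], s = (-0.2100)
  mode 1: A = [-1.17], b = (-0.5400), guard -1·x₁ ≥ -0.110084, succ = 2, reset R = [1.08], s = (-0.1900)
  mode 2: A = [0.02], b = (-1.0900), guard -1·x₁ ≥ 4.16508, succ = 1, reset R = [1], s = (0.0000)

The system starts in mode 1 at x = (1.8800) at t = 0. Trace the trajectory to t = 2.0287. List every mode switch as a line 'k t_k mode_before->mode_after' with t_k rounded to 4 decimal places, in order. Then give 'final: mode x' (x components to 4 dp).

1 1.2052 1->2
final: 2 -0.9773

Mode 1: guard c·x = -0.1101 hit at Δt = 1.2052 (t = 1.2052), x⁻ = (0.1101) → reset → x⁺ = (-0.0711), jump to mode 2
Mode 2: flow for 0.8235 to horizon, guard not reached → x = (-0.9773)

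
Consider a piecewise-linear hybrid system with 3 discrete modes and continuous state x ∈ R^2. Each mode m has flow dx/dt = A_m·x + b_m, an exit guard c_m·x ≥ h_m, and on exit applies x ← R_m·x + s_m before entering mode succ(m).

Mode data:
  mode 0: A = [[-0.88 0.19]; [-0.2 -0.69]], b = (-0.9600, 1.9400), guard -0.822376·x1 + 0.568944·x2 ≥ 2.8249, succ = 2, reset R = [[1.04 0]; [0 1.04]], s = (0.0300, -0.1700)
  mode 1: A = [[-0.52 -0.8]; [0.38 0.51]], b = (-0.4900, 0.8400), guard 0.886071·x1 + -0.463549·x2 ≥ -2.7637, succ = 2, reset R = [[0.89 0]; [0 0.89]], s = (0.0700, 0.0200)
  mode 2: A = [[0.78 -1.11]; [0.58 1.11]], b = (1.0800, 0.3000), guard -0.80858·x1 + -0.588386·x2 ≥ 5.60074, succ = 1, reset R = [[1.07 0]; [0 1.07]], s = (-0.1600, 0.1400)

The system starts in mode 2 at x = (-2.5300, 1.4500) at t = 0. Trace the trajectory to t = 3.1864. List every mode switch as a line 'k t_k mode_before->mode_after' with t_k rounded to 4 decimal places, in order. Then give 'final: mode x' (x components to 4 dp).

Mode 2: guard c·x = 5.6007 hit at Δt = 1.1859 (t = 1.1859), x⁻ = (-7.1447, 0.2996) → reset → x⁺ = (-7.8048, 0.4606), jump to mode 1
Mode 1: guard c·x = -2.7637 hit at Δt = 1.2397 (t = 2.4256), x⁻ = (-3.9921, -1.6688) → reset → x⁺ = (-3.4830, -1.4653), jump to mode 2
Mode 2: flow for 0.7608 to horizon, guard not reached → x = (-1.7889, -5.1906)

1 1.1859 2->1
2 2.4256 1->2
final: 2 -1.7889 -5.1906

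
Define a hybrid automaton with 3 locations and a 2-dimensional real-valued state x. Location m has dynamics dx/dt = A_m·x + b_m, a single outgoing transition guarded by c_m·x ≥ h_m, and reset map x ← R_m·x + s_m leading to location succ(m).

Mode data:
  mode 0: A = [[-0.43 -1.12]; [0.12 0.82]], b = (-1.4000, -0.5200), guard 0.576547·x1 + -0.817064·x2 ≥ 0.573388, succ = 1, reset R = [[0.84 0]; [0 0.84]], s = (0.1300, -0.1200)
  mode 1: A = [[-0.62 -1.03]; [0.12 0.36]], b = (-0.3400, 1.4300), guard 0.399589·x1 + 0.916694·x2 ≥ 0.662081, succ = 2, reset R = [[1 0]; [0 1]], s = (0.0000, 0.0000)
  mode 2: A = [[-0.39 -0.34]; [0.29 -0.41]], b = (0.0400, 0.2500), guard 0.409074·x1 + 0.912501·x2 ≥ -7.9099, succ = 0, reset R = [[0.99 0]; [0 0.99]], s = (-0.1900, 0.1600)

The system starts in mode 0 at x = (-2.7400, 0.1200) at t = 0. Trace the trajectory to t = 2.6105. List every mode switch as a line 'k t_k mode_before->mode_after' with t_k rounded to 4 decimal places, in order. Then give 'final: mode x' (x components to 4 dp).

Mode 0: guard c·x = 0.5734 hit at Δt = 1.4934 (t = 1.4934), x⁻ = (-1.9070, -2.0474) → reset → x⁺ = (-1.4718, -1.8398), jump to mode 1
Mode 1: flow for 1.1171 to horizon, guard not reached → x = (0.1117, -0.8749)

1 1.4934 0->1
final: 1 0.1117 -0.8749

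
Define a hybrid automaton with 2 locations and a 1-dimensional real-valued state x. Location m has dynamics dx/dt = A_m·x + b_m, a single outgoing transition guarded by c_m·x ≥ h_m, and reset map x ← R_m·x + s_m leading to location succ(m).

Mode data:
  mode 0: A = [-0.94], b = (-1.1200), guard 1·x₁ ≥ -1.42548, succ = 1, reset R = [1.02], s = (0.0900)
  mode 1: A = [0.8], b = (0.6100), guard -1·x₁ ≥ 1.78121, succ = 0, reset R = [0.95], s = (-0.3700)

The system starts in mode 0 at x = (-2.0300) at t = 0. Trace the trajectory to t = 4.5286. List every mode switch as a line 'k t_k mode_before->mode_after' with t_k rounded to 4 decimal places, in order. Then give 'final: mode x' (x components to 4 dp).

Mode 0: guard c·x = -1.4255 hit at Δt = 1.3578 (t = 1.3578), x⁻ = (-1.4255) → reset → x⁺ = (-1.3640), jump to mode 1
Mode 1: guard c·x = 1.7812 hit at Δt = 0.6586 (t = 2.0164), x⁻ = (-1.7812) → reset → x⁺ = (-2.0621), jump to mode 0
Mode 0: guard c·x = -1.4255 hit at Δt = 1.3978 (t = 3.4143), x⁻ = (-1.4255) → reset → x⁺ = (-1.3640), jump to mode 1
Mode 1: guard c·x = 1.7812 hit at Δt = 0.6586 (t = 4.0729), x⁻ = (-1.7812) → reset → x⁺ = (-2.0621), jump to mode 0
Mode 0: flow for 0.4557 to horizon, guard not reached → x = (-1.7588)

1 1.3578 0->1
2 2.0164 1->0
3 3.4143 0->1
4 4.0729 1->0
final: 0 -1.7588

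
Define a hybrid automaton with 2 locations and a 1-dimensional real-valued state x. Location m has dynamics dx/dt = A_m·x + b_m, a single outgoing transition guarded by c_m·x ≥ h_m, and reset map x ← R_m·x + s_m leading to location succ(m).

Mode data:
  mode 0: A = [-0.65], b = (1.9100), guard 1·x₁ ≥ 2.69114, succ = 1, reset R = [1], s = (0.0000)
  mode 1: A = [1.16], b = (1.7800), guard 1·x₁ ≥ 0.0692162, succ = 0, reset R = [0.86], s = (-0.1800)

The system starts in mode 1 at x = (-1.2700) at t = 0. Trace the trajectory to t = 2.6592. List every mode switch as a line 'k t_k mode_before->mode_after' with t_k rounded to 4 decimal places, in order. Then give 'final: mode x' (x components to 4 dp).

Mode 1: guard c·x = 0.0692 hit at Δt = 1.5537 (t = 1.5537), x⁻ = (0.0692) → reset → x⁺ = (-0.1205), jump to mode 0
Mode 0: flow for 1.1055 to horizon, guard not reached → x = (1.4474)

1 1.5537 1->0
final: 0 1.4474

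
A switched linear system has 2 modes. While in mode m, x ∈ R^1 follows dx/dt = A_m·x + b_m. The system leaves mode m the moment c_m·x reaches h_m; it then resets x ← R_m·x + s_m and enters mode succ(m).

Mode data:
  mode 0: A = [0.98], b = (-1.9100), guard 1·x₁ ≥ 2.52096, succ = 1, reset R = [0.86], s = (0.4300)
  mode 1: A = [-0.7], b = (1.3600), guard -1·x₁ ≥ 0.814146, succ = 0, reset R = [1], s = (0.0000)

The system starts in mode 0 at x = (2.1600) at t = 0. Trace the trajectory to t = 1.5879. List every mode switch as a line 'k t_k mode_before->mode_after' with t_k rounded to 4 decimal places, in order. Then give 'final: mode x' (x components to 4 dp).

1 1.0175 0->1
final: 1 2.3823

Mode 0: guard c·x = 2.5210 hit at Δt = 1.0175 (t = 1.0175), x⁻ = (2.5210) → reset → x⁺ = (2.5980), jump to mode 1
Mode 1: flow for 0.5704 to horizon, guard not reached → x = (2.3823)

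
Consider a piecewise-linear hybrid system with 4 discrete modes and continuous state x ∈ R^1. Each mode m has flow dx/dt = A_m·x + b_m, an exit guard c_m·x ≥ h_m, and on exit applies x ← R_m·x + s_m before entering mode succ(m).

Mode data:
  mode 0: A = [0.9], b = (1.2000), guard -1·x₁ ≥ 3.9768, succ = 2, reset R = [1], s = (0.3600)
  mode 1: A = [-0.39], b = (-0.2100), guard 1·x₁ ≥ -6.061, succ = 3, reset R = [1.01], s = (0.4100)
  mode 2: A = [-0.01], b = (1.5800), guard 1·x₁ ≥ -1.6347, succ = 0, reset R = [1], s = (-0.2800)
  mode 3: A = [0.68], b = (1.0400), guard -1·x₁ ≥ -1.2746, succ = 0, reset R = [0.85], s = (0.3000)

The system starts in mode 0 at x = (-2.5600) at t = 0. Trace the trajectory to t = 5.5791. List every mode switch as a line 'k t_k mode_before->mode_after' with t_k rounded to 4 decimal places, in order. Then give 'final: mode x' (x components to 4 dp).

Mode 0: guard c·x = 3.9768 hit at Δt = 0.8531 (t = 0.8531), x⁻ = (-3.9768) → reset → x⁺ = (-3.6168), jump to mode 2
Mode 2: guard c·x = -1.6347 hit at Δt = 1.2340 (t = 2.0871), x⁻ = (-1.6347) → reset → x⁺ = (-1.9147), jump to mode 0
Mode 0: guard c·x = 3.9768 hit at Δt = 1.6827 (t = 3.7698), x⁻ = (-3.9768) → reset → x⁺ = (-3.6168), jump to mode 2
Mode 2: guard c·x = -1.6347 hit at Δt = 1.2340 (t = 5.0038), x⁻ = (-1.6347) → reset → x⁺ = (-1.9147), jump to mode 0
Mode 0: flow for 0.5753 to horizon, guard not reached → x = (-2.3090)

1 0.8531 0->2
2 2.0871 2->0
3 3.7698 0->2
4 5.0038 2->0
final: 0 -2.3090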